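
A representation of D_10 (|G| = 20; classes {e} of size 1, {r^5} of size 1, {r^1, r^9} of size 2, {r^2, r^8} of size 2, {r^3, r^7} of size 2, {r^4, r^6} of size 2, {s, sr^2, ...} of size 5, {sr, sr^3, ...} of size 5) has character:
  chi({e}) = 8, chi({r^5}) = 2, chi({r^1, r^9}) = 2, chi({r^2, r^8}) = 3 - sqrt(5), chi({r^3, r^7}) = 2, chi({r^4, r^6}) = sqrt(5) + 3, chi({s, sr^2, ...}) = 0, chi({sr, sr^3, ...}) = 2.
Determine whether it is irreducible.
Not irreducible (reducible): <chi, chi> = 8 > 1.

Proof sketch: <chi, chi> = (1/|G|) sum_C |C| * |chi(C)|^2 = (1/20)[1*|8|^2 + 1*|2|^2 + 2*|2|^2 + 2*|3 - sqrt(5)|^2 + 2*|2|^2 + 2*|sqrt(5) + 3|^2 + 5*|0|^2 + 5*|2|^2]
  = (1/20)[(64) + (4) + (8) + (28 - 12*sqrt(5)) + (8) + (12*sqrt(5) + 28) + (0) + (20)] = 160/20 = 8.
A character is irreducible iff <chi, chi> = 1, so this representation is reducible.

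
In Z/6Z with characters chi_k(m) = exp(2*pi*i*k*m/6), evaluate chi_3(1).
chi_3(1) = zeta_6^3 = -1

Justification: chi_3(1) = zeta_6^(3*1) = zeta_6^3. Since zeta_6^6 = 1, this equals zeta_6^3 = exp(2*pi*i*3/6) = -1.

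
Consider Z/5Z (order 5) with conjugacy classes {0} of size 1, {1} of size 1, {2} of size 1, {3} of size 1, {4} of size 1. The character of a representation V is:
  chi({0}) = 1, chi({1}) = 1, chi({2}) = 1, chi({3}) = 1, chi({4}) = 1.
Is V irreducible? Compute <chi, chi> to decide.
Irreducible: <chi, chi> = 1.

Argument: <chi, chi> = (1/|G|) sum_C |C| * |chi(C)|^2 = (1/5)[1*|1|^2 + 1*|1|^2 + 1*|1|^2 + 1*|1|^2 + 1*|1|^2]
  = (1/5)[(1) + (1) + (1) + (1) + (1)] = 5/5 = 1.
(Exp terms are combined using exp(i*s)*conj(exp(i*t)) = exp(i*(s-t)), and sums of them are collapsed using the identity that for every m > 1 the m distinct m-th roots of unity sum to 0, e.g. 1 + exp(2*I*pi/3) + exp(-2*I*pi/3) = 0.)
A character is irreducible iff <chi, chi> = 1, so this representation is irreducible.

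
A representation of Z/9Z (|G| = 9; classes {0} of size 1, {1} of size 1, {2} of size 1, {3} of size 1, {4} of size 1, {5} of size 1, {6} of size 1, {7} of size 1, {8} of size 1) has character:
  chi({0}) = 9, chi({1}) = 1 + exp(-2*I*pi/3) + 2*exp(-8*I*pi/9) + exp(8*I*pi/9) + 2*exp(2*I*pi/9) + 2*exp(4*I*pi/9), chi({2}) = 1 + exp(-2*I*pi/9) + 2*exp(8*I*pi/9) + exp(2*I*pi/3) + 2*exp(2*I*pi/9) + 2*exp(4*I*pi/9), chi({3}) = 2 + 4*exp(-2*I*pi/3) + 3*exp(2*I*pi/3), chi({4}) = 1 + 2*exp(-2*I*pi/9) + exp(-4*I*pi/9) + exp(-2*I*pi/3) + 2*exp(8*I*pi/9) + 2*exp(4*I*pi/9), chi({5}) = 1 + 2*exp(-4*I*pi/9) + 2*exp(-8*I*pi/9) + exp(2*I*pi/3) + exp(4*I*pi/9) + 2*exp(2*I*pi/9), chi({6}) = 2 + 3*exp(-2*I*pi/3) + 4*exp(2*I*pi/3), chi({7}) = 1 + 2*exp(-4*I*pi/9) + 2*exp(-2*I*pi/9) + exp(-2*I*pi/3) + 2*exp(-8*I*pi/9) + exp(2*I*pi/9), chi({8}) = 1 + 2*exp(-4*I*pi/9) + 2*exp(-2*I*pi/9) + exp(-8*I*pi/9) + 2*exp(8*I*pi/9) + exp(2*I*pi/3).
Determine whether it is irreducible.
Not irreducible (reducible): <chi, chi> = 15 > 1.

Reasoning: <chi, chi> = (1/|G|) sum_C |C| * |chi(C)|^2 = (1/9)[1*|9|^2 + 1*|1 + exp(-2*I*pi/3) + 2*exp(-8*I*pi/9) + exp(8*I*pi/9) + 2*exp(2*I*pi/9) + 2*exp(4*I*pi/9)|^2 + 1*|1 + exp(-2*I*pi/9) + 2*exp(8*I*pi/9) + exp(2*I*pi/3) + 2*exp(2*I*pi/9) + 2*exp(4*I*pi/9)|^2 + 1*|2 + 4*exp(-2*I*pi/3) + 3*exp(2*I*pi/3)|^2 + 1*|1 + 2*exp(-2*I*pi/9) + exp(-4*I*pi/9) + exp(-2*I*pi/3) + 2*exp(8*I*pi/9) + 2*exp(4*I*pi/9)|^2 + 1*|1 + 2*exp(-4*I*pi/9) + 2*exp(-8*I*pi/9) + exp(2*I*pi/3) + exp(4*I*pi/9) + 2*exp(2*I*pi/9)|^2 + 1*|2 + 3*exp(-2*I*pi/3) + 4*exp(2*I*pi/3)|^2 + 1*|1 + 2*exp(-4*I*pi/9) + 2*exp(-2*I*pi/9) + exp(-2*I*pi/3) + 2*exp(-8*I*pi/9) + exp(2*I*pi/9)|^2 + 1*|1 + 2*exp(-4*I*pi/9) + 2*exp(-2*I*pi/9) + exp(-8*I*pi/9) + 2*exp(8*I*pi/9) + exp(2*I*pi/3)|^2]
  = (1/9)[(81) + (15 + 10*exp(-2*I*pi/9) + 7*exp(-2*I*pi/3) + 5*exp(-4*I*pi/9) + 11*exp(-8*I*pi/9) + 11*exp(8*I*pi/9) + 5*exp(4*I*pi/9) + 7*exp(2*I*pi/3) + 10*exp(2*I*pi/9)) + (15 + 10*exp(-4*I*pi/9) + 11*exp(-2*I*pi/9) + 7*exp(-2*I*pi/3) + 5*exp(-8*I*pi/9) + 5*exp(8*I*pi/9) + 7*exp(2*I*pi/3) + 11*exp(2*I*pi/9) + 10*exp(4*I*pi/9)) + (3) + (15 + 11*exp(-4*I*pi/9) + 7*exp(-2*I*pi/3) + 10*exp(-8*I*pi/9) + 5*exp(-2*I*pi/9) + 5*exp(2*I*pi/9) + 10*exp(8*I*pi/9) + 7*exp(2*I*pi/3) + 11*exp(4*I*pi/9)) + (15 + 11*exp(-4*I*pi/9) + 7*exp(-2*I*pi/3) + 10*exp(-8*I*pi/9) + 5*exp(-2*I*pi/9) + 5*exp(2*I*pi/9) + 10*exp(8*I*pi/9) + 7*exp(2*I*pi/3) + 11*exp(4*I*pi/9)) + (3) + (15 + 10*exp(-4*I*pi/9) + 11*exp(-2*I*pi/9) + 7*exp(-2*I*pi/3) + 5*exp(-8*I*pi/9) + 5*exp(8*I*pi/9) + 7*exp(2*I*pi/3) + 11*exp(2*I*pi/9) + 10*exp(4*I*pi/9)) + (15 + 10*exp(-2*I*pi/9) + 7*exp(-2*I*pi/3) + 5*exp(-4*I*pi/9) + 11*exp(-8*I*pi/9) + 11*exp(8*I*pi/9) + 5*exp(4*I*pi/9) + 7*exp(2*I*pi/3) + 10*exp(2*I*pi/9))] = 135/9 = 15.
(Exp terms are combined using exp(i*s)*conj(exp(i*t)) = exp(i*(s-t)), and sums of them are collapsed using the identity that for every m > 1 the m distinct m-th roots of unity sum to 0, e.g. 1 + exp(2*I*pi/3) + exp(-2*I*pi/3) = 0.)
A character is irreducible iff <chi, chi> = 1, so this representation is reducible.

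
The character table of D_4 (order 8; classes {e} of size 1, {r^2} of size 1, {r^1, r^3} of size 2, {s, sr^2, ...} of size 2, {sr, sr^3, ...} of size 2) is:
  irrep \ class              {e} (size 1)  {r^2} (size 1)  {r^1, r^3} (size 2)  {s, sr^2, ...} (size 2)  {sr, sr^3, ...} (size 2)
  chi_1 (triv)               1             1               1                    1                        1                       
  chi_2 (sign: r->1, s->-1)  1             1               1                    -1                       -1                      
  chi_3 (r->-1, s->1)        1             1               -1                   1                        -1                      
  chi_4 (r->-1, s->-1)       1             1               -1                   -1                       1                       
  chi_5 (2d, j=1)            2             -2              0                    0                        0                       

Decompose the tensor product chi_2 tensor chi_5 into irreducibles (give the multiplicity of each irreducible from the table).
chi_2 tensor chi_5 = chi_5 (all other irreducibles have multiplicity 0).

Derivation: The character of a tensor product is the pointwise product (chi_2 * chi_5)(C) = chi_2(C) * chi_5(C):
  {e}: (1)*(2), {r^2}: (1)*(-2), {r^1, r^3}: (1)*(0), {s, sr^2, ...}: (-1)*(0), {sr, sr^3, ...}: (-1)*(0)
so (chi_2 * chi_5) takes values
  {e} -> 2, {r^2} -> -2, {r^1, r^3} -> 0, {s, sr^2, ...} -> 0, {sr, sr^3, ...} -> 0.
Now take the inner product of this character with each irreducible chi from the table, <chi_2*chi_5, chi> = (1/8) sum_C |C| (chi_2*chi_5)(C) conj(chi(C)):
  <chi_2*chi_5, chi_1> = (1/8)[1*(2)*conj(1) + 1*(-2)*conj(1) + 2*(0)*conj(1) + 2*(0)*conj(1) + 2*(0)*conj(1)]
      = (1/8)[(2) + (-2) + (0) + (0) + (0)] = 0/8 = 0
  <chi_2*chi_5, chi_2> = (1/8)[1*(2)*conj(1) + 1*(-2)*conj(1) + 2*(0)*conj(1) + 2*(0)*conj(-1) + 2*(0)*conj(-1)]
      = (1/8)[(2) + (-2) + (0) + (0) + (0)] = 0/8 = 0
  <chi_2*chi_5, chi_3> = (1/8)[1*(2)*conj(1) + 1*(-2)*conj(1) + 2*(0)*conj(-1) + 2*(0)*conj(1) + 2*(0)*conj(-1)]
      = (1/8)[(2) + (-2) + (0) + (0) + (0)] = 0/8 = 0
  <chi_2*chi_5, chi_4> = (1/8)[1*(2)*conj(1) + 1*(-2)*conj(1) + 2*(0)*conj(-1) + 2*(0)*conj(-1) + 2*(0)*conj(1)]
      = (1/8)[(2) + (-2) + (0) + (0) + (0)] = 0/8 = 0
  <chi_2*chi_5, chi_5> = (1/8)[1*(2)*conj(2) + 1*(-2)*conj(-2) + 2*(0)*conj(0) + 2*(0)*conj(0) + 2*(0)*conj(0)]
      = (1/8)[(4) + (4) + (0) + (0) + (0)] = 8/8 = 1
Hence the multiplicities are chi_5: 1. Dimension check: dim(chi_2)*dim(chi_5) = 1*2 = 2 and sum (mult * dim) = 1*2 = 2.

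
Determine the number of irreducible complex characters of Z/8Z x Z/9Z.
72

Solution. The number of irreducible complex representations of a finite group equals its number of conjugacy classes. Z/8Z x Z/9Z is abelian of order 72, so every element is its own conjugacy class: 72 classes, so Z/8Z x Z/9Z (order 72) has exactly 72 irreducible complex representations.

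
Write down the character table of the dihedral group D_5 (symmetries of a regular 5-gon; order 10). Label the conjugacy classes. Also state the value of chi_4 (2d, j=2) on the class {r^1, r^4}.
Conjugacy classes: {e} of size 1, {r^1, r^4} of size 2, {r^2, r^3} of size 2, {s, sr, ..., sr^4} of size 5.
Character table:
  irrep \ class              {e} (size 1)  {r^1, r^4} (size 2)  {r^2, r^3} (size 2)  {s, sr, ..., sr^4} (size 5)
  chi_1 (triv)               1             1                    1                    1                          
  chi_2 (sign: r->1, s->-1)  1             1                    1                    -1                         
  chi_3 (2d, j=1)            2             -1/2 + sqrt(5)/2     -sqrt(5)/2 - 1/2     0                          
  chi_4 (2d, j=2)            2             -sqrt(5)/2 - 1/2     -1/2 + sqrt(5)/2     0                          

Spot check: chi_4 (2d, j=2) on {r^1, r^4} = -sqrt(5)/2 - 1/2.

Working: D_5 has order 2*5 = 10 with 4 conjugacy classes, hence 4 irreducibles. Sum of squared dims 1 + 1 + 4 + 4 = 10 = |G|. Linear characters come from the abelianisation; the 2-dimensional irreps have character r^k -> 2*cos(2*pi*j*k/5), reflections -> 0.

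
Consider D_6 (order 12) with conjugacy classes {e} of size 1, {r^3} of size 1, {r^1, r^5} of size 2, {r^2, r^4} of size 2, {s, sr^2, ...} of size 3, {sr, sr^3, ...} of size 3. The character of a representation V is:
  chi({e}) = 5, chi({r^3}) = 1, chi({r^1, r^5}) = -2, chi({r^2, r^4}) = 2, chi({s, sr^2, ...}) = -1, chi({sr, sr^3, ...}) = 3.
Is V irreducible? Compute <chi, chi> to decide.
Not irreducible (reducible): <chi, chi> = 6 > 1.

Justification: <chi, chi> = (1/|G|) sum_C |C| * |chi(C)|^2 = (1/12)[1*|5|^2 + 1*|1|^2 + 2*|-2|^2 + 2*|2|^2 + 3*|-1|^2 + 3*|3|^2]
  = (1/12)[(25) + (1) + (8) + (8) + (3) + (27)] = 72/12 = 6.
A character is irreducible iff <chi, chi> = 1, so this representation is reducible.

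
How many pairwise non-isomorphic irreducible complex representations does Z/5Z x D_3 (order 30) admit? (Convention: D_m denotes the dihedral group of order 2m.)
15

Explanation: The number of irreducible complex representations of a finite group equals its number of conjugacy classes. For a direct product, #classes(G x H) = #classes(G) * #classes(H). Z/5Z has 5 classes (abelian), D_3 has 3 classes, so 5 * 3 = 15, so Z/5Z x D_3 (order 30) has exactly 15 irreducible complex representations.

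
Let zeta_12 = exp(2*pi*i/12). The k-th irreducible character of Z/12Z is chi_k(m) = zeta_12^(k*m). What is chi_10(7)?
chi_10(7) = zeta_12^70 = exp(-I*pi/3)

Reasoning: chi_10(7) = zeta_12^(10*7) = zeta_12^70. Since zeta_12^12 = 1, this equals zeta_12^10 = exp(2*pi*i*10/12) = exp(-I*pi/3).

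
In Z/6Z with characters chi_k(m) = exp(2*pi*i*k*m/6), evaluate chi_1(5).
chi_1(5) = zeta_6^5 = exp(-I*pi/3)

Argument: chi_1(5) = zeta_6^(1*5) = zeta_6^5. Since zeta_6^6 = 1, this equals zeta_6^5 = exp(2*pi*i*5/6) = exp(-I*pi/3).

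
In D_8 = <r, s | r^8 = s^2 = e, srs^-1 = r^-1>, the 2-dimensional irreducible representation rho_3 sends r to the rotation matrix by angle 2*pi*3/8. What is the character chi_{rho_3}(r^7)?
chi_{rho_3}(r^7) = 2*cos(2*pi*3*7/8) = -sqrt(2)

Derivation: rho_3(r^7) is rotation by angle 2*pi*3*7/8, whose trace is 2*cos(2*pi*3*7/8) = -sqrt(2).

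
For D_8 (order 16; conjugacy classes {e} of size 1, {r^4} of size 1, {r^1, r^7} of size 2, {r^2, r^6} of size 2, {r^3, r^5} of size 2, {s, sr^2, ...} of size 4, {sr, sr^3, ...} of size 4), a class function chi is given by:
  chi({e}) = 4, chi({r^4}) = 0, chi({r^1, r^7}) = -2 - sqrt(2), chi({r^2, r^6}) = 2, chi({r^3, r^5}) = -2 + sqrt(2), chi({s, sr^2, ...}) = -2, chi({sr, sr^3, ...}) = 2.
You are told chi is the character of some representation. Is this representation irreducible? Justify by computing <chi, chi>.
Not irreducible (reducible): <chi, chi> = 5 > 1.

<chi, chi> = (1/|G|) sum_C |C| * |chi(C)|^2 = (1/16)[1*|4|^2 + 1*|0|^2 + 2*|-2 - sqrt(2)|^2 + 2*|2|^2 + 2*|-2 + sqrt(2)|^2 + 4*|-2|^2 + 4*|2|^2]
  = (1/16)[(16) + (0) + (8*sqrt(2) + 12) + (8) + (12 - 8*sqrt(2)) + (16) + (16)] = 80/16 = 5.
A character is irreducible iff <chi, chi> = 1, so this representation is reducible.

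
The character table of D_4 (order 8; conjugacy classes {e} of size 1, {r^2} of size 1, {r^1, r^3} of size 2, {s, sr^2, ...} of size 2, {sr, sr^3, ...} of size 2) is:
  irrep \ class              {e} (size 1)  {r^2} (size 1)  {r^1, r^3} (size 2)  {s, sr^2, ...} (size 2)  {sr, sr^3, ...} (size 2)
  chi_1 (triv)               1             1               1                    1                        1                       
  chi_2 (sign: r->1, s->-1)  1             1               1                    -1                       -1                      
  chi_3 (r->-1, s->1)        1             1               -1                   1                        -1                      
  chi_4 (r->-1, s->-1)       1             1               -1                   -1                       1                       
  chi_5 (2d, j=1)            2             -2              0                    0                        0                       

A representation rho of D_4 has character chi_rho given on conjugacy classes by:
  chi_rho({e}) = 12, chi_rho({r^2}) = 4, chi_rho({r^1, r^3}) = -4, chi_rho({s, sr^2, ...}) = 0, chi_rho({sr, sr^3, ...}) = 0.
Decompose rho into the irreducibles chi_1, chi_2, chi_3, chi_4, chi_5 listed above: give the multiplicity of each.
Multiplicities: chi_1: 1, chi_2: 1, chi_3: 3, chi_4: 3, chi_5: 2.

Reasoning: Use <chi_rho, chi> = (1/|G|) sum_C |C| * chi_rho(C) * conj(chi(C)) with |G| = 8 for each irreducible chi in the table:
  <chi_rho, chi_1> = (1/8)[1*(12)*conj(1) + 1*(4)*conj(1) + 2*(-4)*conj(1) + 2*(0)*conj(1) + 2*(0)*conj(1)]
      = (1/8)[(12) + (4) + (-8) + (0) + (0)] = 8/8 = 1
  <chi_rho, chi_2> = (1/8)[1*(12)*conj(1) + 1*(4)*conj(1) + 2*(-4)*conj(1) + 2*(0)*conj(-1) + 2*(0)*conj(-1)]
      = (1/8)[(12) + (4) + (-8) + (0) + (0)] = 8/8 = 1
  <chi_rho, chi_3> = (1/8)[1*(12)*conj(1) + 1*(4)*conj(1) + 2*(-4)*conj(-1) + 2*(0)*conj(1) + 2*(0)*conj(-1)]
      = (1/8)[(12) + (4) + (8) + (0) + (0)] = 24/8 = 3
  <chi_rho, chi_4> = (1/8)[1*(12)*conj(1) + 1*(4)*conj(1) + 2*(-4)*conj(-1) + 2*(0)*conj(-1) + 2*(0)*conj(1)]
      = (1/8)[(12) + (4) + (8) + (0) + (0)] = 24/8 = 3
  <chi_rho, chi_5> = (1/8)[1*(12)*conj(2) + 1*(4)*conj(-2) + 2*(-4)*conj(0) + 2*(0)*conj(0) + 2*(0)*conj(0)]
      = (1/8)[(24) + (-8) + (0) + (0) + (0)] = 16/8 = 2
Dimension check: dim(rho) = sum (mult * dim) = 1*1 + 1*1 + 3*1 + 3*1 + 2*2 = 12 = chi_rho(e) = 12.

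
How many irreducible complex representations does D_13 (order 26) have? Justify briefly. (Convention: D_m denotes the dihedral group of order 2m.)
8

Reasoning: The number of irreducible complex representations of a finite group equals its number of conjugacy classes. D_13 has 8 conjugacy classes ((n+3)/2 for n odd), so D_13 (order 26) has exactly 8 irreducible complex representations.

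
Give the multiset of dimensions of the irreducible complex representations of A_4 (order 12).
Dimensions: 1, 1, 1, 3

Derivation: There are 4 irreducibles (= number of conjugacy classes). Their dimensions d_i satisfy sum d_i^2 = |G| = 12: 1 + 1 + 1 + 9 = 12.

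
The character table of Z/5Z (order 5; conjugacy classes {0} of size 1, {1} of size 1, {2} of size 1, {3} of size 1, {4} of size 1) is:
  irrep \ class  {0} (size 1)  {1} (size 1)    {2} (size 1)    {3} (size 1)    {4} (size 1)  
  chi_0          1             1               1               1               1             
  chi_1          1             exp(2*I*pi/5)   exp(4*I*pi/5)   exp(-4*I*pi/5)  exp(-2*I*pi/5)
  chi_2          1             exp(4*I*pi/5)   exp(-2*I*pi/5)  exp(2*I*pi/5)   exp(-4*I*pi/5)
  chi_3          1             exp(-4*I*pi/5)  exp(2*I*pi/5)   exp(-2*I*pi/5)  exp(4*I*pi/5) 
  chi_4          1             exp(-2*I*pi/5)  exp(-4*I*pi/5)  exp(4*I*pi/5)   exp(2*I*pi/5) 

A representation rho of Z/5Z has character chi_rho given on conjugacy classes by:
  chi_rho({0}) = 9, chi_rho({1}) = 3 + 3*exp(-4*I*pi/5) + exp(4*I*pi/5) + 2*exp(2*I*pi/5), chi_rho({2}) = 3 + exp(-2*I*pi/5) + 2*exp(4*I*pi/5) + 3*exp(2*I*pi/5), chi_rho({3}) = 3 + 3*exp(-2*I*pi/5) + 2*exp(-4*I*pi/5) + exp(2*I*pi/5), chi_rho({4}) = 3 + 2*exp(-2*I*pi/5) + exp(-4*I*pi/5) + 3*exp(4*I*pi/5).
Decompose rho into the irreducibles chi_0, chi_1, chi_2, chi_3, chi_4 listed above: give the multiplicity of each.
Multiplicities: chi_0: 3, chi_1: 2, chi_2: 1, chi_3: 3, chi_4: 0.

Justification: Use <chi_rho, chi> = (1/|G|) sum_C |C| * chi_rho(C) * conj(chi(C)) with |G| = 5 for each irreducible chi in the table:
  <chi_rho, chi_0> = (1/5)[1*(9)*conj(1) + 1*(3 + 3*exp(-4*I*pi/5) + exp(4*I*pi/5) + 2*exp(2*I*pi/5))*conj(1) + 1*(3 + exp(-2*I*pi/5) + 2*exp(4*I*pi/5) + 3*exp(2*I*pi/5))*conj(1) + 1*(3 + 3*exp(-2*I*pi/5) + 2*exp(-4*I*pi/5) + exp(2*I*pi/5))*conj(1) + 1*(3 + 2*exp(-2*I*pi/5) + exp(-4*I*pi/5) + 3*exp(4*I*pi/5))*conj(1)]
      = (1/5)[(9) + (3 + 3*exp(-4*I*pi/5) + exp(4*I*pi/5) + 2*exp(2*I*pi/5)) + (3 + exp(-2*I*pi/5) + 2*exp(4*I*pi/5) + 3*exp(2*I*pi/5)) + (3 + 3*exp(-2*I*pi/5) + 2*exp(-4*I*pi/5) + exp(2*I*pi/5)) + (3 + 2*exp(-2*I*pi/5) + exp(-4*I*pi/5) + 3*exp(4*I*pi/5))] = 15/5 = 3
  <chi_rho, chi_1> = (1/5)[1*(9)*conj(1) + 1*(3 + 3*exp(-4*I*pi/5) + exp(4*I*pi/5) + 2*exp(2*I*pi/5))*conj(exp(2*I*pi/5)) + 1*(3 + exp(-2*I*pi/5) + 2*exp(4*I*pi/5) + 3*exp(2*I*pi/5))*conj(exp(4*I*pi/5)) + 1*(3 + 3*exp(-2*I*pi/5) + 2*exp(-4*I*pi/5) + exp(2*I*pi/5))*conj(exp(-4*I*pi/5)) + 1*(3 + 2*exp(-2*I*pi/5) + exp(-4*I*pi/5) + 3*exp(4*I*pi/5))*conj(exp(-2*I*pi/5))]
      = (1/5)[(9) + (2 + 3*exp(-2*I*pi/5) + exp(2*I*pi/5) + 3*exp(4*I*pi/5)) + (2 + 3*exp(-2*I*pi/5) + 3*exp(-4*I*pi/5) + exp(4*I*pi/5)) + (2 + exp(-4*I*pi/5) + 3*exp(4*I*pi/5) + 3*exp(2*I*pi/5)) + (2 + 3*exp(-4*I*pi/5) + exp(-2*I*pi/5) + 3*exp(2*I*pi/5))] = 10/5 = 2
  <chi_rho, chi_2> = (1/5)[1*(9)*conj(1) + 1*(3 + 3*exp(-4*I*pi/5) + exp(4*I*pi/5) + 2*exp(2*I*pi/5))*conj(exp(4*I*pi/5)) + 1*(3 + exp(-2*I*pi/5) + 2*exp(4*I*pi/5) + 3*exp(2*I*pi/5))*conj(exp(-2*I*pi/5)) + 1*(3 + 3*exp(-2*I*pi/5) + 2*exp(-4*I*pi/5) + exp(2*I*pi/5))*conj(exp(2*I*pi/5)) + 1*(3 + 2*exp(-2*I*pi/5) + exp(-4*I*pi/5) + 3*exp(4*I*pi/5))*conj(exp(-4*I*pi/5))]
      = (1/5)[(9) + (1 + 2*exp(-2*I*pi/5) + 3*exp(-4*I*pi/5) + 3*exp(2*I*pi/5)) + (1 + 2*exp(-4*I*pi/5) + 3*exp(4*I*pi/5) + 3*exp(2*I*pi/5)) + (1 + 3*exp(-2*I*pi/5) + 3*exp(-4*I*pi/5) + 2*exp(4*I*pi/5)) + (1 + 3*exp(-2*I*pi/5) + 3*exp(4*I*pi/5) + 2*exp(2*I*pi/5))] = 5/5 = 1
  <chi_rho, chi_3> = (1/5)[1*(9)*conj(1) + 1*(3 + 3*exp(-4*I*pi/5) + exp(4*I*pi/5) + 2*exp(2*I*pi/5))*conj(exp(-4*I*pi/5)) + 1*(3 + exp(-2*I*pi/5) + 2*exp(4*I*pi/5) + 3*exp(2*I*pi/5))*conj(exp(2*I*pi/5)) + 1*(3 + 3*exp(-2*I*pi/5) + 2*exp(-4*I*pi/5) + exp(2*I*pi/5))*conj(exp(-2*I*pi/5)) + 1*(3 + 2*exp(-2*I*pi/5) + exp(-4*I*pi/5) + 3*exp(4*I*pi/5))*conj(exp(4*I*pi/5))]
      = (1/5)[(9) + (3 + 2*exp(-4*I*pi/5) + exp(-2*I*pi/5) + 3*exp(4*I*pi/5)) + (3 + 3*exp(-2*I*pi/5) + exp(-4*I*pi/5) + 2*exp(2*I*pi/5)) + (3 + 2*exp(-2*I*pi/5) + exp(4*I*pi/5) + 3*exp(2*I*pi/5)) + (3 + 3*exp(-4*I*pi/5) + exp(2*I*pi/5) + 2*exp(4*I*pi/5))] = 15/5 = 3
  <chi_rho, chi_4> = (1/5)[1*(9)*conj(1) + 1*(3 + 3*exp(-4*I*pi/5) + exp(4*I*pi/5) + 2*exp(2*I*pi/5))*conj(exp(-2*I*pi/5)) + 1*(3 + exp(-2*I*pi/5) + 2*exp(4*I*pi/5) + 3*exp(2*I*pi/5))*conj(exp(-4*I*pi/5)) + 1*(3 + 3*exp(-2*I*pi/5) + 2*exp(-4*I*pi/5) + exp(2*I*pi/5))*conj(exp(4*I*pi/5)) + 1*(3 + 2*exp(-2*I*pi/5) + exp(-4*I*pi/5) + 3*exp(4*I*pi/5))*conj(exp(2*I*pi/5))]
      = (1/5)[(9) + (3*exp(-2*I*pi/5) + exp(-4*I*pi/5) + 2*exp(4*I*pi/5) + 3*exp(2*I*pi/5)) + (2*exp(-2*I*pi/5) + 3*exp(-4*I*pi/5) + exp(2*I*pi/5) + 3*exp(4*I*pi/5)) + (3*exp(-4*I*pi/5) + exp(-2*I*pi/5) + 3*exp(4*I*pi/5) + 2*exp(2*I*pi/5)) + (3*exp(-2*I*pi/5) + 2*exp(-4*I*pi/5) + exp(4*I*pi/5) + 3*exp(2*I*pi/5))] = 0/5 = 0
(Exp terms are combined using exp(i*s)*conj(exp(i*t)) = exp(i*(s-t)), and sums of them are collapsed using the identity that for every m > 1 the m distinct m-th roots of unity sum to 0, e.g. 1 + exp(2*I*pi/3) + exp(-2*I*pi/3) = 0.)
Dimension check: dim(rho) = sum (mult * dim) = 3*1 + 2*1 + 1*1 + 3*1 + 0*1 = 9 = chi_rho(e) = 9.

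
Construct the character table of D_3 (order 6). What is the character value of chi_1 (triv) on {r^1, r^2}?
Conjugacy classes: {e} of size 1, {r^1, r^2} of size 2, {s, sr, ..., sr^2} of size 3.
Character table:
  irrep \ class              {e} (size 1)  {r^1, r^2} (size 2)  {s, sr, ..., sr^2} (size 3)
  chi_1 (triv)               1             1                    1                          
  chi_2 (sign: r->1, s->-1)  1             1                    -1                         
  chi_3 (2d, j=1)            2             -1                   0                          

Spot check: chi_1 (triv) on {r^1, r^2} = 1.

Reasoning: D_3 has order 2*3 = 6 with 3 conjugacy classes, hence 3 irreducibles. Sum of squared dims 1 + 1 + 4 = 6 = |G|. Linear characters come from the abelianisation; the 2-dimensional irreps have character r^k -> 2*cos(2*pi*j*k/3), reflections -> 0.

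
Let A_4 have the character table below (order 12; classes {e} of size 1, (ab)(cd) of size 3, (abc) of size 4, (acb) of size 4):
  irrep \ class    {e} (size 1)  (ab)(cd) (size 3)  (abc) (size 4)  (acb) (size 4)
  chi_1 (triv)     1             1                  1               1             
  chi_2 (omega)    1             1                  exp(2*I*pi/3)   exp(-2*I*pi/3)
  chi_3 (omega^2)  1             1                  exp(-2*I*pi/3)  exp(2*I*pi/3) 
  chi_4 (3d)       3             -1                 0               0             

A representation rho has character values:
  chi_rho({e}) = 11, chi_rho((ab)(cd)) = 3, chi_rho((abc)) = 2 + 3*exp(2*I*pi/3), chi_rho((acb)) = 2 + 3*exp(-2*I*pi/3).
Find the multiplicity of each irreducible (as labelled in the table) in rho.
Multiplicities: chi_1: 2, chi_2: 3, chi_3: 0, chi_4: 2.

Solution. Use <chi_rho, chi> = (1/|G|) sum_C |C| * chi_rho(C) * conj(chi(C)) with |G| = 12 for each irreducible chi in the table:
  <chi_rho, chi_1> = (1/12)[1*(11)*conj(1) + 3*(3)*conj(1) + 4*(2 + 3*exp(2*I*pi/3))*conj(1) + 4*(2 + 3*exp(-2*I*pi/3))*conj(1)]
      = (1/12)[(11) + (9) + (8 + 12*exp(2*I*pi/3)) + (8 + 12*exp(-2*I*pi/3))] = 24/12 = 2
  <chi_rho, chi_2> = (1/12)[1*(11)*conj(1) + 3*(3)*conj(1) + 4*(2 + 3*exp(2*I*pi/3))*conj(exp(2*I*pi/3)) + 4*(2 + 3*exp(-2*I*pi/3))*conj(exp(-2*I*pi/3))]
      = (1/12)[(11) + (9) + (12 + 8*exp(-2*I*pi/3)) + (12 + 8*exp(2*I*pi/3))] = 36/12 = 3
  <chi_rho, chi_3> = (1/12)[1*(11)*conj(1) + 3*(3)*conj(1) + 4*(2 + 3*exp(2*I*pi/3))*conj(exp(-2*I*pi/3)) + 4*(2 + 3*exp(-2*I*pi/3))*conj(exp(2*I*pi/3))]
      = (1/12)[(11) + (9) + (12*exp(-2*I*pi/3) + 8*exp(2*I*pi/3)) + (8*exp(-2*I*pi/3) + 12*exp(2*I*pi/3))] = 0/12 = 0
  <chi_rho, chi_4> = (1/12)[1*(11)*conj(3) + 3*(3)*conj(-1) + 4*(2 + 3*exp(2*I*pi/3))*conj(0) + 4*(2 + 3*exp(-2*I*pi/3))*conj(0)]
      = (1/12)[(33) + (-9) + (0) + (0)] = 24/12 = 2
(Exp terms are combined using exp(i*s)*conj(exp(i*t)) = exp(i*(s-t)), and sums of them are collapsed using the identity that for every m > 1 the m distinct m-th roots of unity sum to 0, e.g. 1 + exp(2*I*pi/3) + exp(-2*I*pi/3) = 0.)
Dimension check: dim(rho) = sum (mult * dim) = 2*1 + 3*1 + 0*1 + 2*3 = 11 = chi_rho(e) = 11.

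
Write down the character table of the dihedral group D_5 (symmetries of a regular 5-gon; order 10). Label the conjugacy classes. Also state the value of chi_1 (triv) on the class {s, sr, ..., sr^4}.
Conjugacy classes: {e} of size 1, {r^1, r^4} of size 2, {r^2, r^3} of size 2, {s, sr, ..., sr^4} of size 5.
Character table:
  irrep \ class              {e} (size 1)  {r^1, r^4} (size 2)  {r^2, r^3} (size 2)  {s, sr, ..., sr^4} (size 5)
  chi_1 (triv)               1             1                    1                    1                          
  chi_2 (sign: r->1, s->-1)  1             1                    1                    -1                         
  chi_3 (2d, j=1)            2             -1/2 + sqrt(5)/2     -sqrt(5)/2 - 1/2     0                          
  chi_4 (2d, j=2)            2             -sqrt(5)/2 - 1/2     -1/2 + sqrt(5)/2     0                          

Spot check: chi_1 (triv) on {s, sr, ..., sr^4} = 1.

Why: D_5 has order 2*5 = 10 with 4 conjugacy classes, hence 4 irreducibles. Sum of squared dims 1 + 1 + 4 + 4 = 10 = |G|. Linear characters come from the abelianisation; the 2-dimensional irreps have character r^k -> 2*cos(2*pi*j*k/5), reflections -> 0.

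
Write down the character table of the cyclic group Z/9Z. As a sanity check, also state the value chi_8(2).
Character table of Z/9Z (irreps indexed chi_0,...,chi_8 with chi_k(m) = zeta_9^(k*m), zeta_9 = exp(2*pi*i/9)):
  irrep \ class  {0} (size 1)  {1} (size 1)    {2} (size 1)    {3} (size 1)    {4} (size 1)    {5} (size 1)    {6} (size 1)    {7} (size 1)    {8} (size 1)  
  chi_0          1             1               1               1               1               1               1               1               1             
  chi_1          1             exp(2*I*pi/9)   exp(4*I*pi/9)   exp(2*I*pi/3)   exp(8*I*pi/9)   exp(-8*I*pi/9)  exp(-2*I*pi/3)  exp(-4*I*pi/9)  exp(-2*I*pi/9)
  chi_2          1             exp(4*I*pi/9)   exp(8*I*pi/9)   exp(-2*I*pi/3)  exp(-2*I*pi/9)  exp(2*I*pi/9)   exp(2*I*pi/3)   exp(-8*I*pi/9)  exp(-4*I*pi/9)
  chi_3          1             exp(2*I*pi/3)   exp(-2*I*pi/3)  1               exp(2*I*pi/3)   exp(-2*I*pi/3)  1               exp(2*I*pi/3)   exp(-2*I*pi/3)
  chi_4          1             exp(8*I*pi/9)   exp(-2*I*pi/9)  exp(2*I*pi/3)   exp(-4*I*pi/9)  exp(4*I*pi/9)   exp(-2*I*pi/3)  exp(2*I*pi/9)   exp(-8*I*pi/9)
  chi_5          1             exp(-8*I*pi/9)  exp(2*I*pi/9)   exp(-2*I*pi/3)  exp(4*I*pi/9)   exp(-4*I*pi/9)  exp(2*I*pi/3)   exp(-2*I*pi/9)  exp(8*I*pi/9) 
  chi_6          1             exp(-2*I*pi/3)  exp(2*I*pi/3)   1               exp(-2*I*pi/3)  exp(2*I*pi/3)   1               exp(-2*I*pi/3)  exp(2*I*pi/3) 
  chi_7          1             exp(-4*I*pi/9)  exp(-8*I*pi/9)  exp(2*I*pi/3)   exp(2*I*pi/9)   exp(-2*I*pi/9)  exp(-2*I*pi/3)  exp(8*I*pi/9)   exp(4*I*pi/9) 
  chi_8          1             exp(-2*I*pi/9)  exp(-4*I*pi/9)  exp(-2*I*pi/3)  exp(-8*I*pi/9)  exp(8*I*pi/9)   exp(2*I*pi/3)   exp(4*I*pi/9)   exp(2*I*pi/9) 

Spot check: chi_8(2) = zeta_9^(8*2) = zeta_9^16 = exp(-4*I*pi/9).

Solution. Z/9Z is abelian, so all 9 irreducible complex representations are 1-dimensional. They are given by chi_k(m) = zeta_9^(k*m) for k = 0,...,8. Row orthogonality: sum_m chi_k(m) conj(chi_l(m)) = 9 * [k = l].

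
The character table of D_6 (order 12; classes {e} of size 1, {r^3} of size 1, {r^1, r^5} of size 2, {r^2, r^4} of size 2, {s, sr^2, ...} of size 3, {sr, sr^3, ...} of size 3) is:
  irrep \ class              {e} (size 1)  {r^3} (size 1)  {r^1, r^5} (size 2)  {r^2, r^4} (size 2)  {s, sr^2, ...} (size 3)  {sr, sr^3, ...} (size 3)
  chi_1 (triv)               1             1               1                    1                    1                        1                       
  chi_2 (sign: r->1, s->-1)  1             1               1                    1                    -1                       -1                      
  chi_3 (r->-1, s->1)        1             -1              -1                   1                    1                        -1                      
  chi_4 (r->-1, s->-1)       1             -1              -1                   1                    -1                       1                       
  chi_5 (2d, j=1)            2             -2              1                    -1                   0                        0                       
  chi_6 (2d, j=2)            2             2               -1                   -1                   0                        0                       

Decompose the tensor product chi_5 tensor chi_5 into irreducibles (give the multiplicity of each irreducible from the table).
chi_5 tensor chi_5 = chi_1 + chi_2 + chi_6 (all other irreducibles have multiplicity 0).

The character of a tensor product is the pointwise product (chi_5 * chi_5)(C) = chi_5(C) * chi_5(C):
  {e}: (2)*(2), {r^3}: (-2)*(-2), {r^1, r^5}: (1)*(1), {r^2, r^4}: (-1)*(-1), {s, sr^2, ...}: (0)*(0), {sr, sr^3, ...}: (0)*(0)
so (chi_5 * chi_5) takes values
  {e} -> 4, {r^3} -> 4, {r^1, r^5} -> 1, {r^2, r^4} -> 1, {s, sr^2, ...} -> 0, {sr, sr^3, ...} -> 0.
Now take the inner product of this character with each irreducible chi from the table, <chi_5*chi_5, chi> = (1/12) sum_C |C| (chi_5*chi_5)(C) conj(chi(C)):
  <chi_5*chi_5, chi_1> = (1/12)[1*(4)*conj(1) + 1*(4)*conj(1) + 2*(1)*conj(1) + 2*(1)*conj(1) + 3*(0)*conj(1) + 3*(0)*conj(1)]
      = (1/12)[(4) + (4) + (2) + (2) + (0) + (0)] = 12/12 = 1
  <chi_5*chi_5, chi_2> = (1/12)[1*(4)*conj(1) + 1*(4)*conj(1) + 2*(1)*conj(1) + 2*(1)*conj(1) + 3*(0)*conj(-1) + 3*(0)*conj(-1)]
      = (1/12)[(4) + (4) + (2) + (2) + (0) + (0)] = 12/12 = 1
  <chi_5*chi_5, chi_3> = (1/12)[1*(4)*conj(1) + 1*(4)*conj(-1) + 2*(1)*conj(-1) + 2*(1)*conj(1) + 3*(0)*conj(1) + 3*(0)*conj(-1)]
      = (1/12)[(4) + (-4) + (-2) + (2) + (0) + (0)] = 0/12 = 0
  <chi_5*chi_5, chi_4> = (1/12)[1*(4)*conj(1) + 1*(4)*conj(-1) + 2*(1)*conj(-1) + 2*(1)*conj(1) + 3*(0)*conj(-1) + 3*(0)*conj(1)]
      = (1/12)[(4) + (-4) + (-2) + (2) + (0) + (0)] = 0/12 = 0
  <chi_5*chi_5, chi_5> = (1/12)[1*(4)*conj(2) + 1*(4)*conj(-2) + 2*(1)*conj(1) + 2*(1)*conj(-1) + 3*(0)*conj(0) + 3*(0)*conj(0)]
      = (1/12)[(8) + (-8) + (2) + (-2) + (0) + (0)] = 0/12 = 0
  <chi_5*chi_5, chi_6> = (1/12)[1*(4)*conj(2) + 1*(4)*conj(2) + 2*(1)*conj(-1) + 2*(1)*conj(-1) + 3*(0)*conj(0) + 3*(0)*conj(0)]
      = (1/12)[(8) + (8) + (-2) + (-2) + (0) + (0)] = 12/12 = 1
Hence the multiplicities are chi_1: 1, chi_2: 1, chi_6: 1. Dimension check: dim(chi_5)*dim(chi_5) = 2*2 = 4 and sum (mult * dim) = 1*1 + 1*1 + 1*2 = 4.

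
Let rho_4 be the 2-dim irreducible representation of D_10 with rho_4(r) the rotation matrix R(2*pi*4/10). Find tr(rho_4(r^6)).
chi_{rho_4}(r^6) = 2*cos(2*pi*4*6/10) = -sqrt(5)/2 - 1/2

Derivation: rho_4(r^6) is rotation by angle 2*pi*4*6/10, whose trace is 2*cos(2*pi*4*6/10) = -sqrt(5)/2 - 1/2.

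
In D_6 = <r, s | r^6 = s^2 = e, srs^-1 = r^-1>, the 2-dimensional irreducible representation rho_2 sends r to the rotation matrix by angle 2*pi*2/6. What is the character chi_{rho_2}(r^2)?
chi_{rho_2}(r^2) = 2*cos(2*pi*2*2/6) = -1

Details: rho_2(r^2) is rotation by angle 2*pi*2*2/6, whose trace is 2*cos(2*pi*2*2/6) = -1.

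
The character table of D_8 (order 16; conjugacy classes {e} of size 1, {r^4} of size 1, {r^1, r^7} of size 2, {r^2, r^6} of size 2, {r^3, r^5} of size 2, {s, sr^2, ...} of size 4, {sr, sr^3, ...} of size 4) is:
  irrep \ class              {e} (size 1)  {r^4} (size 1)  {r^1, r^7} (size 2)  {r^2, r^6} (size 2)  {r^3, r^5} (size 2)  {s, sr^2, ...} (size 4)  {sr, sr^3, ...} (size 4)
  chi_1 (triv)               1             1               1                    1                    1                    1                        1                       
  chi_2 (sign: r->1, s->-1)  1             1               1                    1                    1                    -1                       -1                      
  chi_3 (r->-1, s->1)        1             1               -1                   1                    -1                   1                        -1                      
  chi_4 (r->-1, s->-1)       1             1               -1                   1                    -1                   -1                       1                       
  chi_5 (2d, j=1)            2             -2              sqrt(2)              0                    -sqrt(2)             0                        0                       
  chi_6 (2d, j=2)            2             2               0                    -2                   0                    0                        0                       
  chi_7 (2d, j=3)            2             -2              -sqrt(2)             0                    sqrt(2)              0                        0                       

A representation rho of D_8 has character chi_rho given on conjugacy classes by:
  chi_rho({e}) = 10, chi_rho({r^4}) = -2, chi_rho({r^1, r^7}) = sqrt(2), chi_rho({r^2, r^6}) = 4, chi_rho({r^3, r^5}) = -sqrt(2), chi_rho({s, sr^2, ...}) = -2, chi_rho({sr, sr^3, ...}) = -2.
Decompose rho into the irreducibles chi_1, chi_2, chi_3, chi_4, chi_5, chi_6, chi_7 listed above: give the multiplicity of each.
Multiplicities: chi_1: 0, chi_2: 2, chi_3: 1, chi_4: 1, chi_5: 2, chi_6: 0, chi_7: 1.

Proof sketch: Use <chi_rho, chi> = (1/|G|) sum_C |C| * chi_rho(C) * conj(chi(C)) with |G| = 16 for each irreducible chi in the table:
  <chi_rho, chi_1> = (1/16)[1*(10)*conj(1) + 1*(-2)*conj(1) + 2*(sqrt(2))*conj(1) + 2*(4)*conj(1) + 2*(-sqrt(2))*conj(1) + 4*(-2)*conj(1) + 4*(-2)*conj(1)]
      = (1/16)[(10) + (-2) + (2*sqrt(2)) + (8) + (-2*sqrt(2)) + (-8) + (-8)] = 0/16 = 0
  <chi_rho, chi_2> = (1/16)[1*(10)*conj(1) + 1*(-2)*conj(1) + 2*(sqrt(2))*conj(1) + 2*(4)*conj(1) + 2*(-sqrt(2))*conj(1) + 4*(-2)*conj(-1) + 4*(-2)*conj(-1)]
      = (1/16)[(10) + (-2) + (2*sqrt(2)) + (8) + (-2*sqrt(2)) + (8) + (8)] = 32/16 = 2
  <chi_rho, chi_3> = (1/16)[1*(10)*conj(1) + 1*(-2)*conj(1) + 2*(sqrt(2))*conj(-1) + 2*(4)*conj(1) + 2*(-sqrt(2))*conj(-1) + 4*(-2)*conj(1) + 4*(-2)*conj(-1)]
      = (1/16)[(10) + (-2) + (-2*sqrt(2)) + (8) + (2*sqrt(2)) + (-8) + (8)] = 16/16 = 1
  <chi_rho, chi_4> = (1/16)[1*(10)*conj(1) + 1*(-2)*conj(1) + 2*(sqrt(2))*conj(-1) + 2*(4)*conj(1) + 2*(-sqrt(2))*conj(-1) + 4*(-2)*conj(-1) + 4*(-2)*conj(1)]
      = (1/16)[(10) + (-2) + (-2*sqrt(2)) + (8) + (2*sqrt(2)) + (8) + (-8)] = 16/16 = 1
  <chi_rho, chi_5> = (1/16)[1*(10)*conj(2) + 1*(-2)*conj(-2) + 2*(sqrt(2))*conj(sqrt(2)) + 2*(4)*conj(0) + 2*(-sqrt(2))*conj(-sqrt(2)) + 4*(-2)*conj(0) + 4*(-2)*conj(0)]
      = (1/16)[(20) + (4) + (4) + (0) + (4) + (0) + (0)] = 32/16 = 2
  <chi_rho, chi_6> = (1/16)[1*(10)*conj(2) + 1*(-2)*conj(2) + 2*(sqrt(2))*conj(0) + 2*(4)*conj(-2) + 2*(-sqrt(2))*conj(0) + 4*(-2)*conj(0) + 4*(-2)*conj(0)]
      = (1/16)[(20) + (-4) + (0) + (-16) + (0) + (0) + (0)] = 0/16 = 0
  <chi_rho, chi_7> = (1/16)[1*(10)*conj(2) + 1*(-2)*conj(-2) + 2*(sqrt(2))*conj(-sqrt(2)) + 2*(4)*conj(0) + 2*(-sqrt(2))*conj(sqrt(2)) + 4*(-2)*conj(0) + 4*(-2)*conj(0)]
      = (1/16)[(20) + (4) + (-4) + (0) + (-4) + (0) + (0)] = 16/16 = 1
Dimension check: dim(rho) = sum (mult * dim) = 0*1 + 2*1 + 1*1 + 1*1 + 2*2 + 0*2 + 1*2 = 10 = chi_rho(e) = 10.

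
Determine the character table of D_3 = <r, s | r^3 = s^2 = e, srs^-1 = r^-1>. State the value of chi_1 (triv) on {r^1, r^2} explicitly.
Conjugacy classes: {e} of size 1, {r^1, r^2} of size 2, {s, sr, ..., sr^2} of size 3.
Character table:
  irrep \ class              {e} (size 1)  {r^1, r^2} (size 2)  {s, sr, ..., sr^2} (size 3)
  chi_1 (triv)               1             1                    1                          
  chi_2 (sign: r->1, s->-1)  1             1                    -1                         
  chi_3 (2d, j=1)            2             -1                   0                          

Spot check: chi_1 (triv) on {r^1, r^2} = 1.

Details: D_3 has order 2*3 = 6 with 3 conjugacy classes, hence 3 irreducibles. Sum of squared dims 1 + 1 + 4 = 6 = |G|. Linear characters come from the abelianisation; the 2-dimensional irreps have character r^k -> 2*cos(2*pi*j*k/3), reflections -> 0.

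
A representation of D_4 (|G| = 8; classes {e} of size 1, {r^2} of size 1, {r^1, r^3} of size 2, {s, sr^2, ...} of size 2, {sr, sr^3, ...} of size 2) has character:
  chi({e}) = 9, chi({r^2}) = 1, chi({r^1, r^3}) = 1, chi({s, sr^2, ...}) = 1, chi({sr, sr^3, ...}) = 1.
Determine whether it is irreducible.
Not irreducible (reducible): <chi, chi> = 11 > 1.

Why: <chi, chi> = (1/|G|) sum_C |C| * |chi(C)|^2 = (1/8)[1*|9|^2 + 1*|1|^2 + 2*|1|^2 + 2*|1|^2 + 2*|1|^2]
  = (1/8)[(81) + (1) + (2) + (2) + (2)] = 88/8 = 11.
A character is irreducible iff <chi, chi> = 1, so this representation is reducible.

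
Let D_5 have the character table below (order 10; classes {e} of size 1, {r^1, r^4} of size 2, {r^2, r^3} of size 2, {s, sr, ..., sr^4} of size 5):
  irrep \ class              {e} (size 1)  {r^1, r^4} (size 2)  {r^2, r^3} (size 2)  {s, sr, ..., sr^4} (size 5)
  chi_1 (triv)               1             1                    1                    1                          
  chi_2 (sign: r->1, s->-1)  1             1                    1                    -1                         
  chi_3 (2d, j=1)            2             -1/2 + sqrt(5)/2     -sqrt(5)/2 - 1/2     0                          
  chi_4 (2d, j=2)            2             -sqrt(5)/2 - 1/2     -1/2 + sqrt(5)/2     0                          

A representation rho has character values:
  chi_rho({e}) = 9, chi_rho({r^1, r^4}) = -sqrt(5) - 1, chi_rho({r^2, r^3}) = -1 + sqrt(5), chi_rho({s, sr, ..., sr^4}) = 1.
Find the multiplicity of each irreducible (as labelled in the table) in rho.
Multiplicities: chi_1: 1, chi_2: 0, chi_3: 1, chi_4: 3.

Working: Use <chi_rho, chi> = (1/|G|) sum_C |C| * chi_rho(C) * conj(chi(C)) with |G| = 10 for each irreducible chi in the table:
  <chi_rho, chi_1> = (1/10)[1*(9)*conj(1) + 2*(-sqrt(5) - 1)*conj(1) + 2*(-1 + sqrt(5))*conj(1) + 5*(1)*conj(1)]
      = (1/10)[(9) + (-2*sqrt(5) - 2) + (-2 + 2*sqrt(5)) + (5)] = 10/10 = 1
  <chi_rho, chi_2> = (1/10)[1*(9)*conj(1) + 2*(-sqrt(5) - 1)*conj(1) + 2*(-1 + sqrt(5))*conj(1) + 5*(1)*conj(-1)]
      = (1/10)[(9) + (-2*sqrt(5) - 2) + (-2 + 2*sqrt(5)) + (-5)] = 0/10 = 0
  <chi_rho, chi_3> = (1/10)[1*(9)*conj(2) + 2*(-sqrt(5) - 1)*conj(-1/2 + sqrt(5)/2) + 2*(-1 + sqrt(5))*conj(-sqrt(5)/2 - 1/2) + 5*(1)*conj(0)]
      = (1/10)[(18) + (-4) + (-4) + (0)] = 10/10 = 1
  <chi_rho, chi_4> = (1/10)[1*(9)*conj(2) + 2*(-sqrt(5) - 1)*conj(-sqrt(5)/2 - 1/2) + 2*(-1 + sqrt(5))*conj(-1/2 + sqrt(5)/2) + 5*(1)*conj(0)]
      = (1/10)[(18) + (2*sqrt(5) + 6) + (6 - 2*sqrt(5)) + (0)] = 30/10 = 3
Dimension check: dim(rho) = sum (mult * dim) = 1*1 + 0*1 + 1*2 + 3*2 = 9 = chi_rho(e) = 9.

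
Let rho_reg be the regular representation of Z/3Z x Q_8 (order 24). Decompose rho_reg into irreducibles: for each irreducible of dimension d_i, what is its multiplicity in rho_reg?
Each irreducible V_i of dimension d_i appears with multiplicity d_i, i.e. rho_reg = (direct sum over all irreducibles V_i) d_i V_i. The irreducible dimensions for Z/3Z x Q_8 are 1, 1, 1, 1, 1, 1, 1, 1, 1, 1, 1, 1, 2, 2, 2: 12 irreducibles of dimension 1, each with multiplicity 1; 3 irreducibles of dimension 2, each with multiplicity 2. Total dimension 12*1*1 + 3*2*2 = 24 = |G|.

Why: General theorem: in the regular representation of a finite group G, each irreducible appears with multiplicity equal to its dimension. Check: dim(rho_reg) = sum d_i^2 = 1 + 1 + 1 + 1 + 1 + 1 + 1 + 1 + 1 + 1 + 1 + 1 + 4 + 4 + 4 = 24 = |G|.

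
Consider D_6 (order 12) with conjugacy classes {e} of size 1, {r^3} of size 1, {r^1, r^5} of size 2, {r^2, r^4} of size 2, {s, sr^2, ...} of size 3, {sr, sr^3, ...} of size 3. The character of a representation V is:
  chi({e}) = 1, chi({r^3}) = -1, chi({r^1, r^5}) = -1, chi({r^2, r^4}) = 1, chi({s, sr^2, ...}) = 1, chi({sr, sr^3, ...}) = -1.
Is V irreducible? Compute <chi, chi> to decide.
Irreducible: <chi, chi> = 1.

Why: <chi, chi> = (1/|G|) sum_C |C| * |chi(C)|^2 = (1/12)[1*|1|^2 + 1*|-1|^2 + 2*|-1|^2 + 2*|1|^2 + 3*|1|^2 + 3*|-1|^2]
  = (1/12)[(1) + (1) + (2) + (2) + (3) + (3)] = 12/12 = 1.
A character is irreducible iff <chi, chi> = 1, so this representation is irreducible.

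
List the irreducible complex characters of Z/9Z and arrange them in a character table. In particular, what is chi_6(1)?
Character table of Z/9Z (irreps indexed chi_0,...,chi_8 with chi_k(m) = zeta_9^(k*m), zeta_9 = exp(2*pi*i/9)):
  irrep \ class  {0} (size 1)  {1} (size 1)    {2} (size 1)    {3} (size 1)    {4} (size 1)    {5} (size 1)    {6} (size 1)    {7} (size 1)    {8} (size 1)  
  chi_0          1             1               1               1               1               1               1               1               1             
  chi_1          1             exp(2*I*pi/9)   exp(4*I*pi/9)   exp(2*I*pi/3)   exp(8*I*pi/9)   exp(-8*I*pi/9)  exp(-2*I*pi/3)  exp(-4*I*pi/9)  exp(-2*I*pi/9)
  chi_2          1             exp(4*I*pi/9)   exp(8*I*pi/9)   exp(-2*I*pi/3)  exp(-2*I*pi/9)  exp(2*I*pi/9)   exp(2*I*pi/3)   exp(-8*I*pi/9)  exp(-4*I*pi/9)
  chi_3          1             exp(2*I*pi/3)   exp(-2*I*pi/3)  1               exp(2*I*pi/3)   exp(-2*I*pi/3)  1               exp(2*I*pi/3)   exp(-2*I*pi/3)
  chi_4          1             exp(8*I*pi/9)   exp(-2*I*pi/9)  exp(2*I*pi/3)   exp(-4*I*pi/9)  exp(4*I*pi/9)   exp(-2*I*pi/3)  exp(2*I*pi/9)   exp(-8*I*pi/9)
  chi_5          1             exp(-8*I*pi/9)  exp(2*I*pi/9)   exp(-2*I*pi/3)  exp(4*I*pi/9)   exp(-4*I*pi/9)  exp(2*I*pi/3)   exp(-2*I*pi/9)  exp(8*I*pi/9) 
  chi_6          1             exp(-2*I*pi/3)  exp(2*I*pi/3)   1               exp(-2*I*pi/3)  exp(2*I*pi/3)   1               exp(-2*I*pi/3)  exp(2*I*pi/3) 
  chi_7          1             exp(-4*I*pi/9)  exp(-8*I*pi/9)  exp(2*I*pi/3)   exp(2*I*pi/9)   exp(-2*I*pi/9)  exp(-2*I*pi/3)  exp(8*I*pi/9)   exp(4*I*pi/9) 
  chi_8          1             exp(-2*I*pi/9)  exp(-4*I*pi/9)  exp(-2*I*pi/3)  exp(-8*I*pi/9)  exp(8*I*pi/9)   exp(2*I*pi/3)   exp(4*I*pi/9)   exp(2*I*pi/9) 

Spot check: chi_6(1) = zeta_9^(6*1) = zeta_9^6 = exp(-2*I*pi/3).

Working: Z/9Z is abelian, so all 9 irreducible complex representations are 1-dimensional. They are given by chi_k(m) = zeta_9^(k*m) for k = 0,...,8. Row orthogonality: sum_m chi_k(m) conj(chi_l(m)) = 9 * [k = l].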